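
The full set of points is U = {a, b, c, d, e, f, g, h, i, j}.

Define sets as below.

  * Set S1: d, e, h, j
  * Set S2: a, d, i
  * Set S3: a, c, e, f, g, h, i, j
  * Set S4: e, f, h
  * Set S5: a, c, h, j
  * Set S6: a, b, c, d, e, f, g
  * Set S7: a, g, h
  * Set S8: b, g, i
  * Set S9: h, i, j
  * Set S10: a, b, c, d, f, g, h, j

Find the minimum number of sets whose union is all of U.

2

S6 and S9 cover everything between them: the union {a, b, c, d, e, f, g, h, i, j} is all of U.
No single set has all 10 points (the largest, S3, has 8), so 2 is optimal.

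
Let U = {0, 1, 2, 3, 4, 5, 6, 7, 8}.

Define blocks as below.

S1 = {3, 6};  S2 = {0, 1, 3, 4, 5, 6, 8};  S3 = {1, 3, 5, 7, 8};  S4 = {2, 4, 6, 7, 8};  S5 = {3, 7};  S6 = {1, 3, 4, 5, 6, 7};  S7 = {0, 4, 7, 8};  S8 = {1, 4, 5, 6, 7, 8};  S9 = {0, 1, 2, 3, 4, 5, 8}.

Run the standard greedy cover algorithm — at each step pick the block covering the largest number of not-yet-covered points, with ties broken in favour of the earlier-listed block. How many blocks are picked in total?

2

Greedy: pick S2 (covers 7 new) → pick S4 (covers 2 new). Total picks: 2.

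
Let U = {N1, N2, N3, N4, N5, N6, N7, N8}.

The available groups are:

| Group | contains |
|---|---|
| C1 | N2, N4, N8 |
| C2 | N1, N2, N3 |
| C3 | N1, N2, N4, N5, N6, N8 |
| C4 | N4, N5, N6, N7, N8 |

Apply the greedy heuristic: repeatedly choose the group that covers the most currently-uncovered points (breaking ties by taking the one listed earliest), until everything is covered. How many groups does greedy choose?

Greedy: pick C3 (covers 6 new) → pick C2 (covers 1 new) → pick C4 (covers 1 new). Total picks: 3.
(The true minimum cover uses only 2 groups, so greedy is not optimal here.)

3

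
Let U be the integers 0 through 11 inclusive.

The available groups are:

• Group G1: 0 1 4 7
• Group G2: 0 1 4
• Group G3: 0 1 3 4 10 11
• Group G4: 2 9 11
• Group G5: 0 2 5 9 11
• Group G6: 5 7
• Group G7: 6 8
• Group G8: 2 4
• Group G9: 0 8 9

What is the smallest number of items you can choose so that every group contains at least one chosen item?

H = {2, 4, 5, 8} meets every group (each contains at least one member of H), and |H| = 4.
The groups G2, G4, G6, G7 are pairwise disjoint, so any hitting set needs a separate item for each — at least 4. Hence 4 is optimal.

4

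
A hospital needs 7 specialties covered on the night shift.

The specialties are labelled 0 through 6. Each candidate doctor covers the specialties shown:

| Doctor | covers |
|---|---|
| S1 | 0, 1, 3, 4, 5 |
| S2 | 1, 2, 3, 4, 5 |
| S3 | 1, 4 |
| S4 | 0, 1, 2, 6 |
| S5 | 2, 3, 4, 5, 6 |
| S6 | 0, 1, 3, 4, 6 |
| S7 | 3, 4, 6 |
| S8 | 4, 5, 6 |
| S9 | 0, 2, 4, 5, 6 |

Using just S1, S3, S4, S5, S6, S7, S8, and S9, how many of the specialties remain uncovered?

0

Union of S1, S3, S4, S5, S6, S7, S8, S9 = {0, 1, 2, 3, 4, 5, 6} — that's every specialty, so 0 are uncovered.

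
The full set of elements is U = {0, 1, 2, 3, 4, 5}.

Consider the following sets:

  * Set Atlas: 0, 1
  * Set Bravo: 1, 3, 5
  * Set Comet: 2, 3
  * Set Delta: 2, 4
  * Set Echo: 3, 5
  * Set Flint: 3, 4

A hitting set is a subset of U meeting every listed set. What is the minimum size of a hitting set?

The 3 elements {0, 2, 3} hit every set.
The sets Atlas, Delta, Echo are pairwise disjoint, so any hitting set needs a separate element for each — at least 3. Hence 3 is optimal.

3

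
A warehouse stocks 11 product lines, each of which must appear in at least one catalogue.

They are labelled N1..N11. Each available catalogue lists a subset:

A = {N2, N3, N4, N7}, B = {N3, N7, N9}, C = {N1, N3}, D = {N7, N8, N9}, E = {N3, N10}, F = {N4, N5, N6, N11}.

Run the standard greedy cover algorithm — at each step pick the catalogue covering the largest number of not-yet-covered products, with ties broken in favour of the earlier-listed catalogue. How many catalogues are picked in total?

5

Greedy: pick A (covers 4 new) → pick F (covers 3 new) → pick D (covers 2 new) → pick C (covers 1 new) → pick E (covers 1 new). Total picks: 5.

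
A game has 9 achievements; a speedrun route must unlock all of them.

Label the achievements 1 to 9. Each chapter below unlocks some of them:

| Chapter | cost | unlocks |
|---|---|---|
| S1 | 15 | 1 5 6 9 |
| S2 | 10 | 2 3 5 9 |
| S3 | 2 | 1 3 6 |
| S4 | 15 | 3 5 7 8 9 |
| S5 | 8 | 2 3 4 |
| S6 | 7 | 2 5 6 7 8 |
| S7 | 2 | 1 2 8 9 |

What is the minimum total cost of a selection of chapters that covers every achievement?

17

S5, S6, S7 together cover every achievement (S5 ∪ S6 ∪ S7 = {1, 2, 3, 4, 5, 6, 7, 8, 9}); total cost 8 + 7 + 2 = 17.
The greedy pick S7, S3, S6, S5 costs 19; no covering selection beats 17.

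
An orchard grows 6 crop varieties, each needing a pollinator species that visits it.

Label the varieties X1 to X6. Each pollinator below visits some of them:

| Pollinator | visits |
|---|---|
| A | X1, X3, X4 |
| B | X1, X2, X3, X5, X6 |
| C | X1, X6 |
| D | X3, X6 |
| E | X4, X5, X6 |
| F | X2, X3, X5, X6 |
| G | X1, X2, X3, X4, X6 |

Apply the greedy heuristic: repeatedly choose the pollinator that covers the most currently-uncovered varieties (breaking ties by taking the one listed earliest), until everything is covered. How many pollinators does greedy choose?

2

Greedy: pick B (covers 5 new) → pick A (covers 1 new). Total picks: 2.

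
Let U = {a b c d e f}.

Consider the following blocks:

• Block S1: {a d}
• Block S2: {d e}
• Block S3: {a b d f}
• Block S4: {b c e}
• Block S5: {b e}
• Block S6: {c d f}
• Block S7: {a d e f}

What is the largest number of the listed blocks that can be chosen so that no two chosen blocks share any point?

2

S5, S6 are pairwise disjoint (S5={b,e}; S6={c,d,f}).
Every remaining block overlaps one of these, and no 3 of the listed blocks are pairwise disjoint, so 2 is the maximum.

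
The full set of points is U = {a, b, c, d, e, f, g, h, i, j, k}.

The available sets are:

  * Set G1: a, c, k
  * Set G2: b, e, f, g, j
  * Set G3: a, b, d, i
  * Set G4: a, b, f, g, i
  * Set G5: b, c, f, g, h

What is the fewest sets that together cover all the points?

4

Take {G1, G2, G3, G5}. Their union is {a, b, c, d, e, f, g, h, i, j, k}, which is all 11 points.
No 3 of the 5 sets cover everything (all 10 combinations miss at least one point), so 4 is optimal.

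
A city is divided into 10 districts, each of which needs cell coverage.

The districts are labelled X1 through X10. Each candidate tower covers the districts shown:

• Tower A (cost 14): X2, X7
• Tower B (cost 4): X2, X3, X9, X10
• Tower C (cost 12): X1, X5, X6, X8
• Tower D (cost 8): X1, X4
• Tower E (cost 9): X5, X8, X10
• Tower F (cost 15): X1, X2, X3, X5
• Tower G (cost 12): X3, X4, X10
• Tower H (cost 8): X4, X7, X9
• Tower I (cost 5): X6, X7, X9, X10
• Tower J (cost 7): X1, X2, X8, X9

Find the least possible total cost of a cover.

B, C, H together cover every district (B ∪ C ∪ H = {X1, X2, X3, X4, X5, X6, X7, X8, X9, X10}); total cost 4 + 12 + 8 = 24.
The greedy pick B, I, J, D, E costs 33; no covering selection beats 24.

24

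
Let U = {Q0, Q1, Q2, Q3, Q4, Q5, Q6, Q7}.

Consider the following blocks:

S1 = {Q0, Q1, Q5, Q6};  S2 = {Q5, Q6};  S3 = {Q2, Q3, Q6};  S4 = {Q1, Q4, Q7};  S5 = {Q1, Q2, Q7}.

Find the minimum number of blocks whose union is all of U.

3

S1, S3, and S4 cover everything between them: the union {Q0, Q1, Q2, Q3, Q4, Q5, Q6, Q7} is all of U.
Only S1 contains Q0, so S1 is forced; the remaining 4 points need at least 2 more blocks (each remaining block adds at most 2) — so at least 3 blocks are needed, and 3 is optimal.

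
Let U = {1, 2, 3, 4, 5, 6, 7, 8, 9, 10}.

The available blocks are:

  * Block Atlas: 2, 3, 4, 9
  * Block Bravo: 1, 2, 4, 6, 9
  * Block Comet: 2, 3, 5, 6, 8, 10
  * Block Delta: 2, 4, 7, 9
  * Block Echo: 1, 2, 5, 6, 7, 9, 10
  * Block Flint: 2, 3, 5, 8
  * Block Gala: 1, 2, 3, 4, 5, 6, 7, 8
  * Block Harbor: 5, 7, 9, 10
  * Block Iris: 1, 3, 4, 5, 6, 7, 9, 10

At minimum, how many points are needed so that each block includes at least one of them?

The 2 points {8, 9} hit every block.
No single point lies in every block, so at least 2 are needed and 2 is optimal.

2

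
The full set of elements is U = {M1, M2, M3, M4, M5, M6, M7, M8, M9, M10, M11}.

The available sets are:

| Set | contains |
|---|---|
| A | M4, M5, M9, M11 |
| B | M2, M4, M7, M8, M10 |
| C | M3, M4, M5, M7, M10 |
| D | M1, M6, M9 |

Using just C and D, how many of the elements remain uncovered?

Union of C, D = {M1, M3, M4, M5, M6, M7, M9, M10}.
Not covered: M2, M8, M11 — 3 elements.

3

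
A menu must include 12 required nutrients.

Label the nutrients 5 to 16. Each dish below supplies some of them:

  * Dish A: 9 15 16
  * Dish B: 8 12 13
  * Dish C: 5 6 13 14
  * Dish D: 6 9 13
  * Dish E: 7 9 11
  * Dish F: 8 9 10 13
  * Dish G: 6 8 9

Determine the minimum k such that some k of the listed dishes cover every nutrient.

5

Take {A, B, C, E, F}. Their union is {5, 6, 7, 8, 9, 10, 11, 12, 13, 14, 15, 16}, which is all 12 nutrients.
No 4 of the 7 dishes cover everything (all 35 combinations miss at least one nutrient), so 5 is optimal.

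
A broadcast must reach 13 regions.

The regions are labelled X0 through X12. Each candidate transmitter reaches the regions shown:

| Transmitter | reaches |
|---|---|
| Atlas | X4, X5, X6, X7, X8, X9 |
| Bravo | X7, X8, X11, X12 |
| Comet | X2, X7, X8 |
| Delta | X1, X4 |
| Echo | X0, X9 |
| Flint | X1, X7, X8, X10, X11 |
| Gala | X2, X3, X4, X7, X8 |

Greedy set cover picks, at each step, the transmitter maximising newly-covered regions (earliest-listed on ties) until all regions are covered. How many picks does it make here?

5

Greedy: pick Atlas (covers 6 new) → pick Flint (covers 3 new) → pick Gala (covers 2 new) → pick Bravo (covers 1 new) → pick Echo (covers 1 new). Total picks: 5.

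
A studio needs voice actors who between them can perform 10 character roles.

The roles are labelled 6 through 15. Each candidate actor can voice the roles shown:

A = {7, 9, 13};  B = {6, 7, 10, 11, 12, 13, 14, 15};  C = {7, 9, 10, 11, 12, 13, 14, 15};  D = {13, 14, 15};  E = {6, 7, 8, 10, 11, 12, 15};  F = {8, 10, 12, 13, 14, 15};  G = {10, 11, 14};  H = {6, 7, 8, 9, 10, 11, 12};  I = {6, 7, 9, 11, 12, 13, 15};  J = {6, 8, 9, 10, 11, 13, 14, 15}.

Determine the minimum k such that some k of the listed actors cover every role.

Take {F, I}. Their union is {6, 7, 8, 9, 10, 11, 12, 13, 14, 15}, which is all 10 roles.
No single actor has all 10 roles (the largest, B, has 8), so 2 is optimal.

2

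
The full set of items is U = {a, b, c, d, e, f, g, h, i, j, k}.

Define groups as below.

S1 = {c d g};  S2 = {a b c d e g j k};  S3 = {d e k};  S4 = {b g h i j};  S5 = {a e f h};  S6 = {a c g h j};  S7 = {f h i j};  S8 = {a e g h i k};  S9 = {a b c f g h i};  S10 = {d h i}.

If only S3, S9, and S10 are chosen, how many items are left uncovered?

Union of S3, S9, S10 = {a, b, c, d, e, f, g, h, i, k}.
Not covered: j — 1 item.

1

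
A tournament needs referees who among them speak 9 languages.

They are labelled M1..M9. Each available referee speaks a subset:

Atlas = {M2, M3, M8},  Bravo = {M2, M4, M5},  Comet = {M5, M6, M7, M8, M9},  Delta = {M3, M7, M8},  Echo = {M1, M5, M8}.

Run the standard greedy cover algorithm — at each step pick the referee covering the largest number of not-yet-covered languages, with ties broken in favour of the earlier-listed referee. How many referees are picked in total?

Greedy: pick Comet (covers 5 new) → pick Atlas (covers 2 new) → pick Bravo (covers 1 new) → pick Echo (covers 1 new). Total picks: 4.

4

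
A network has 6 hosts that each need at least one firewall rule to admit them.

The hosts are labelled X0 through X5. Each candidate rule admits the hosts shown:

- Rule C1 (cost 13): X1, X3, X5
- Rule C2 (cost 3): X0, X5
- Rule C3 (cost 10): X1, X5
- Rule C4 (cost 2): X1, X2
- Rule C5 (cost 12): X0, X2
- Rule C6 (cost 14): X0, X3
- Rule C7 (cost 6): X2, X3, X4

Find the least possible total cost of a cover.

C2, C4, C7 together cover every host (C2 ∪ C4 ∪ C7 = {X0, X1, X2, X3, X4, X5}); total cost 3 + 2 + 6 = 11.
No covering selection has total cost below 11.

11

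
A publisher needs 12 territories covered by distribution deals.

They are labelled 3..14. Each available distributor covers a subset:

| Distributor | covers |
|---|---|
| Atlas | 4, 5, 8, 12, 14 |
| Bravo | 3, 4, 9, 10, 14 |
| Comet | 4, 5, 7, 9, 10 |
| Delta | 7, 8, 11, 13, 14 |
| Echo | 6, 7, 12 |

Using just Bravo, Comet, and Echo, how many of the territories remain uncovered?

3

Union of Bravo, Comet, Echo = {3, 4, 5, 6, 7, 9, 10, 12, 14}.
Not covered: 8, 11, 13 — 3 territories.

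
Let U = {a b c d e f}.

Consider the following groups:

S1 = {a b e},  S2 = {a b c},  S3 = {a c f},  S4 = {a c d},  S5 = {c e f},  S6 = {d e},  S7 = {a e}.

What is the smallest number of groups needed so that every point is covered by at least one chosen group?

3

S2 and S3 and S6 together: S2 ∪ S3 ∪ S6 = {a, b, c, d, e, f} — every point is covered.
No 2 of the 7 groups cover everything (all 21 combinations miss at least one point), so 3 is optimal.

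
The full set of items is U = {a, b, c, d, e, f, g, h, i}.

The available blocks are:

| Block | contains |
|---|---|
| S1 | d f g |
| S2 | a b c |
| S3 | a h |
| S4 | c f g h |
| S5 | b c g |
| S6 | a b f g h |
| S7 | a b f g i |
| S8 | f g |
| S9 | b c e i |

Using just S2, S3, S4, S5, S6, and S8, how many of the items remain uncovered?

Union of S2, S3, S4, S5, S6, S8 = {a, b, c, f, g, h}.
Not covered: d, e, i — 3 items.

3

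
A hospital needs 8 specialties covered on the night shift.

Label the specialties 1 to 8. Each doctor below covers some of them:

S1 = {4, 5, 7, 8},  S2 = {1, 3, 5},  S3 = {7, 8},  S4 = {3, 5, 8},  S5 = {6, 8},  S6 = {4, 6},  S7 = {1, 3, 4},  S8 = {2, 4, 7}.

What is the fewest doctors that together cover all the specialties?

Take {S2, S5, S8}. Their union is {1, 2, 3, 4, 5, 6, 7, 8}, which is all 8 specialties.
Only S8 contains 2, so S8 is forced; the remaining 5 specialties need at least 2 more doctors (each remaining doctor adds at most 3) — so at least 3 doctors are needed, and 3 is optimal.

3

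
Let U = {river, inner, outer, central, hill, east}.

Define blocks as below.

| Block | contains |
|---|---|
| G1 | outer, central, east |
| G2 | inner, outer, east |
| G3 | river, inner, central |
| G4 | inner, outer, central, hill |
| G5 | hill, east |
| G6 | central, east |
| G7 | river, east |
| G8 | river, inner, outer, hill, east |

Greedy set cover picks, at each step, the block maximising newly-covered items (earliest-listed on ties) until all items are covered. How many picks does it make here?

2

Greedy: pick G8 (covers 5 new) → pick G1 (covers 1 new). Total picks: 2.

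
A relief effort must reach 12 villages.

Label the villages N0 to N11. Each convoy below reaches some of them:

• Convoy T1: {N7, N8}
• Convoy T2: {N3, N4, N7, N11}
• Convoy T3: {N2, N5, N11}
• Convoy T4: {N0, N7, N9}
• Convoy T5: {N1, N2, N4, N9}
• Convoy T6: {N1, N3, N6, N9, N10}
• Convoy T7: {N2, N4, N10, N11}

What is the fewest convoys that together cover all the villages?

5

T1 and T3 and T4 and T6 and T7 together: T1 ∪ T3 ∪ T4 ∪ T6 ∪ T7 = {N0, N1, N2, N3, N4, N5, N6, N7, N8, N9, N10, N11} — every village is covered.
No 4 of the 7 convoys cover everything (all 35 combinations miss at least one village), so 5 is optimal.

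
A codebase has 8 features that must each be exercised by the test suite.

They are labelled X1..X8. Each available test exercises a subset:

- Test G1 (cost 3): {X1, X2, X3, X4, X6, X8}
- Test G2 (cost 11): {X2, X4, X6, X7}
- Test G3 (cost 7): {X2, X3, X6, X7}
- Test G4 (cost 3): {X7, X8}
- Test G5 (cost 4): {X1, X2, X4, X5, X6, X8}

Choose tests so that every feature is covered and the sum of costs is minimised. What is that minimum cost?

10

G1, G4, G5 together cover every feature (G1 ∪ G4 ∪ G5 = {X1, X2, X3, X4, X5, X6, X7, X8}); total cost 3 + 3 + 4 = 10.
No covering selection has total cost below 10.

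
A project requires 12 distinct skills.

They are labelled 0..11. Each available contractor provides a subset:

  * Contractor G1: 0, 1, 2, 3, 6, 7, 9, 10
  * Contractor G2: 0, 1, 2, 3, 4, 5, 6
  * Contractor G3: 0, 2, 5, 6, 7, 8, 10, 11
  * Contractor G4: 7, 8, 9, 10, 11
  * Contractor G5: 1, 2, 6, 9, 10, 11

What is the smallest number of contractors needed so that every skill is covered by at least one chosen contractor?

G2 and G4 together: G2 ∪ G4 = {0, 1, 2, 3, 4, 5, 6, 7, 8, 9, 10, 11} — every skill is covered.
No single contractor has all 12 skills (the largest, G1, has 8), so 2 is optimal.

2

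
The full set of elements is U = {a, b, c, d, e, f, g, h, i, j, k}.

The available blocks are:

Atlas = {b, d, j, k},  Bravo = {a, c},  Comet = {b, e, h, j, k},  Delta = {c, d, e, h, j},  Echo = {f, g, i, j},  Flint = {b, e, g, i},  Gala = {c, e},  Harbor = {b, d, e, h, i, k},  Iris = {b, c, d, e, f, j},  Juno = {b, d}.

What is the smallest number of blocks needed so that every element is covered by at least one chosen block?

3

Bravo, Echo, and Harbor cover everything between them: the union {a, b, c, d, e, f, g, h, i, j, k} is all of U.
Only Bravo contains a, so Bravo is forced; the remaining 9 elements need at least 2 more blocks (each remaining block adds at most 6) — so at least 3 blocks are needed, and 3 is optimal.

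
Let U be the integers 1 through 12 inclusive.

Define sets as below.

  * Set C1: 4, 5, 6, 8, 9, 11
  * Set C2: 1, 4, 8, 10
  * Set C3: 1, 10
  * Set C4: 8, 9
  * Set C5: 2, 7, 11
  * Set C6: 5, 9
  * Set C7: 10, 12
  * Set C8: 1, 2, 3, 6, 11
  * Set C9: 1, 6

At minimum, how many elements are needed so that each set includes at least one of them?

H = {1, 7, 9, 10} meets every set (each contains at least one member of H), and |H| = 4.
The sets C5, C6, C7, C9 are pairwise disjoint, so any hitting set needs a separate element for each — at least 4. Hence 4 is optimal.

4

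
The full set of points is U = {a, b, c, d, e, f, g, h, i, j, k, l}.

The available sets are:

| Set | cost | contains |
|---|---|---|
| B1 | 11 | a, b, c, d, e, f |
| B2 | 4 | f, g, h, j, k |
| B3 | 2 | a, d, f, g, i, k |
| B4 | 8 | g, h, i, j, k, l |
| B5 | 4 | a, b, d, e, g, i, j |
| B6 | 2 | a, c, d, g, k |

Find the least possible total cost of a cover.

16

B3, B4, B5, B6 together cover every point (B3 ∪ B4 ∪ B5 ∪ B6 = {a, b, c, d, e, f, g, h, i, j, k, l}); total cost 2 + 8 + 4 + 2 = 16.
The greedy pick B3, B5, B6, B2, B4 costs 20; no covering selection beats 16.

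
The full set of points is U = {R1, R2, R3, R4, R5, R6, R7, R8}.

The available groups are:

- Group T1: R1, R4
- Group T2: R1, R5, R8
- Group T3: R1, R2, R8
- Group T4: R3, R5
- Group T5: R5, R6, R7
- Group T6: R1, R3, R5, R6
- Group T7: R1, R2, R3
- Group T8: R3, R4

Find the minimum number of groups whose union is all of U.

Take {T3, T5, T8}. Their union is {R1, R2, R3, R4, R5, R6, R7, R8}, which is all 8 points.
Only T5 contains R7, so T5 is forced; the remaining 5 points need at least 2 more groups (each remaining group adds at most 3) — so at least 3 groups are needed, and 3 is optimal.

3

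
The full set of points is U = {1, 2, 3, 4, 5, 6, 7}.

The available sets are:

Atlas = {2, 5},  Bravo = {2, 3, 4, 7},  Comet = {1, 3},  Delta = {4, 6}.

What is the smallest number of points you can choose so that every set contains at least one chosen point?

3

Take H = {2, 3, 4}. Each listed set contains at least one of these, so H is a hitting set of size 3.
The sets Atlas, Comet, Delta are pairwise disjoint, so any hitting set needs a separate point for each — at least 3. Hence 3 is optimal.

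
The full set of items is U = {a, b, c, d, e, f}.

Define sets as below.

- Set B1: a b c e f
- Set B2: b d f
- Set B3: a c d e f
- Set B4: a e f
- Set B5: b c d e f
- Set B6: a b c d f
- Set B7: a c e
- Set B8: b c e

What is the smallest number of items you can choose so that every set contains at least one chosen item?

Take H = {e, f}. Each listed set contains at least one of these, so H is a hitting set of size 2.
The sets B2, B7 are pairwise disjoint, so any hitting set needs a separate item for each — at least 2. Hence 2 is optimal.

2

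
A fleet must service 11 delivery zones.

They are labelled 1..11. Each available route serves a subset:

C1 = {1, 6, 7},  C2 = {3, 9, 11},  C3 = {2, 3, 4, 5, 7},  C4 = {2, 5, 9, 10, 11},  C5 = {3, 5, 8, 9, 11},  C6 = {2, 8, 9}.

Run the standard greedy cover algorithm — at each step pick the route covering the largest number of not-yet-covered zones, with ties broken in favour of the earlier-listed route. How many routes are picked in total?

4

Greedy: pick C3 (covers 5 new) → pick C4 (covers 3 new) → pick C1 (covers 2 new) → pick C5 (covers 1 new). Total picks: 4.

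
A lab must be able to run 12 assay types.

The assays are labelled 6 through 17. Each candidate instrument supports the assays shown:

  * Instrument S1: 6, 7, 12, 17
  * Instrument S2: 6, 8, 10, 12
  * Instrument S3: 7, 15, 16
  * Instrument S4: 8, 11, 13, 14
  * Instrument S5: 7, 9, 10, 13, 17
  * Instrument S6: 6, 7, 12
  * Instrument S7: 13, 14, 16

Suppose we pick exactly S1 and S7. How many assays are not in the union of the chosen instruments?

5

Union of S1, S7 = {6, 7, 12, 13, 14, 16, 17}.
Not covered: 8, 9, 10, 11, 15 — 5 assays.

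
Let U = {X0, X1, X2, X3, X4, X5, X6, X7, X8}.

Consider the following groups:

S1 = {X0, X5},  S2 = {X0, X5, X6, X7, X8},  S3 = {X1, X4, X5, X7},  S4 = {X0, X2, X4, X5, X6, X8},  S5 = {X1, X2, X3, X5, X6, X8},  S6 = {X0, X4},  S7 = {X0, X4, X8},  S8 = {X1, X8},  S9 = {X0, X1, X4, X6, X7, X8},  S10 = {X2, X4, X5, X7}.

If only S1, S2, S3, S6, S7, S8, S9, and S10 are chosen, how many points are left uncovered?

Union of S1, S2, S3, S6, S7, S8, S9, S10 = {X0, X1, X2, X4, X5, X6, X7, X8}.
Not covered: X3 — 1 point.

1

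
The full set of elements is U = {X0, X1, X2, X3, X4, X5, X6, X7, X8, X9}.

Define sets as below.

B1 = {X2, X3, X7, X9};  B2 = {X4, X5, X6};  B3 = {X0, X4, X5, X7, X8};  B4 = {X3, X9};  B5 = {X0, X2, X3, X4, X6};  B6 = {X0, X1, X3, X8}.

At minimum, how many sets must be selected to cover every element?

Take {B1, B2, B6}. Their union is {X0, X1, X2, X3, X4, X5, X6, X7, X8, X9}, which is all 10 elements.
Only B6 contains X1, so B6 is forced; the remaining 6 elements need at least 2 more sets (each remaining set adds at most 3) — so at least 3 sets are needed, and 3 is optimal.

3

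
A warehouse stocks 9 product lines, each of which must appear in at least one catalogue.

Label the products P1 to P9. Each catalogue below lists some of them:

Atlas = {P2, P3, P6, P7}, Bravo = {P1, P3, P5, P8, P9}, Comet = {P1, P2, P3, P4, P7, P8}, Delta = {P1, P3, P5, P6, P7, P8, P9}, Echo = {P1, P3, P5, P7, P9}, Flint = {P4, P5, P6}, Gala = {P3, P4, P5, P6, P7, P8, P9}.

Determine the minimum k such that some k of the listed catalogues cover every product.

2

Take {Comet, Gala}. Their union is {P1, P2, P3, P4, P5, P6, P7, P8, P9}, which is all 9 products.
No single catalogue has all 9 products (the largest, Delta, has 7), so 2 is optimal.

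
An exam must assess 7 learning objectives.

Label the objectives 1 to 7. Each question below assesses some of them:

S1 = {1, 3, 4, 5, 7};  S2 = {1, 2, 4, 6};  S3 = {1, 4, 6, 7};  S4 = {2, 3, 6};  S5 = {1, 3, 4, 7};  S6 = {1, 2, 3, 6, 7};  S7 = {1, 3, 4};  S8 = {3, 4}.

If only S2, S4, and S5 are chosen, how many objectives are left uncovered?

1

Union of S2, S4, S5 = {1, 2, 3, 4, 6, 7}.
Not covered: 5 — 1 objective.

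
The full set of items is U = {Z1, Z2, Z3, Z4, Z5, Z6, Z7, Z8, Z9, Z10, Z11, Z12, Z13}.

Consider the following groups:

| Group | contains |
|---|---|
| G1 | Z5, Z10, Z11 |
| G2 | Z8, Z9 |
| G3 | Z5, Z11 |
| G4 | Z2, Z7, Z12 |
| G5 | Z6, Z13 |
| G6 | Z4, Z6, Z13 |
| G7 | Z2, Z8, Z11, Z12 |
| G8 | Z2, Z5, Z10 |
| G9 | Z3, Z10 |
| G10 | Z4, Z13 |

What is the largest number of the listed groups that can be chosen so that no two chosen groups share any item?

G2, G3, G4, G6, G9 are pairwise disjoint (G2={Z8,Z9}; G3={Z5,Z11}; G4={Z2,Z7,Z12}; G6={Z4,Z6,Z13}; G9={Z3,Z10}).
Every remaining group overlaps one of these, and no 6 of the listed groups are pairwise disjoint, so 5 is the maximum.

5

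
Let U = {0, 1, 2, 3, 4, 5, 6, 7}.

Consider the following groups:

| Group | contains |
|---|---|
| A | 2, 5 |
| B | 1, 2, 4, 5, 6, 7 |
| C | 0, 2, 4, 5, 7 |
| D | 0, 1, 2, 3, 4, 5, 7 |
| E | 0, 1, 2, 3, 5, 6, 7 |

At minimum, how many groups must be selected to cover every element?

2

B and D together: B ∪ D = {0, 1, 2, 3, 4, 5, 6, 7} — every element is covered.
No single group has all 8 elements (the largest, D, has 7), so 2 is optimal.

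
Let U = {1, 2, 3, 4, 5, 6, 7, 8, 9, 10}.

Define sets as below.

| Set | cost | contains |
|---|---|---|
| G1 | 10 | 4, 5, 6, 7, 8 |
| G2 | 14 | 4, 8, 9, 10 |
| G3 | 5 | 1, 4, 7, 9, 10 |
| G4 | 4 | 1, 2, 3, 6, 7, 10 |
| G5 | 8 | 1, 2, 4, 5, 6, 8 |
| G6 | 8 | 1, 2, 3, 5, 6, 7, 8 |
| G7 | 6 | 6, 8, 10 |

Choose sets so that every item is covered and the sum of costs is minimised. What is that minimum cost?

13

G3, G6 together cover every item (G3 ∪ G6 = {1, 2, 3, 4, 5, 6, 7, 8, 9, 10}); total cost 5 + 8 = 13.
The greedy pick G4, G3, G5 costs 17; no covering selection beats 13.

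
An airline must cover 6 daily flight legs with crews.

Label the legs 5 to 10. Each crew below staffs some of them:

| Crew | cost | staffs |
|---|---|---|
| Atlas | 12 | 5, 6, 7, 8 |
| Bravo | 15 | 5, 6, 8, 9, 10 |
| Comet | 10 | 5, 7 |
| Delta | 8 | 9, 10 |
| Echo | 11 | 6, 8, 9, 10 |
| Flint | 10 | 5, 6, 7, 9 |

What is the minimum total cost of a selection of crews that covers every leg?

Atlas, Delta together cover every leg (Atlas ∪ Delta = {5, 6, 7, 8, 9, 10}); total cost 12 + 8 = 20.
The greedy pick Flint, Echo costs 21; no covering selection beats 20.

20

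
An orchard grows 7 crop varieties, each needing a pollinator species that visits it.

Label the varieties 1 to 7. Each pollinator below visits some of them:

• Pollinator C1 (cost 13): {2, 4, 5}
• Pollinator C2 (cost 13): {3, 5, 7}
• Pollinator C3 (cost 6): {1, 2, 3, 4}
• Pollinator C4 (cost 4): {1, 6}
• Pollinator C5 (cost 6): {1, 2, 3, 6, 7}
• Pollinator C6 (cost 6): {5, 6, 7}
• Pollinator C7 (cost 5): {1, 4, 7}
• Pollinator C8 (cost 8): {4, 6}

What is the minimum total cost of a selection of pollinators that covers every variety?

12

C3, C6 together cover every variety (C3 ∪ C6 = {1, 2, 3, 4, 5, 6, 7}); total cost 6 + 6 = 12.
The greedy pick C5, C7, C6 costs 17; no covering selection beats 12.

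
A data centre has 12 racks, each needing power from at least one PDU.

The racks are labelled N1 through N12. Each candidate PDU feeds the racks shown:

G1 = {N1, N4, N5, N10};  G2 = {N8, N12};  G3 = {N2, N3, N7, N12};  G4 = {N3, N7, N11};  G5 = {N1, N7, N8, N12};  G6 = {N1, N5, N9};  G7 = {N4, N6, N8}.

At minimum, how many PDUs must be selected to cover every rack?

Take {G1, G3, G4, G6, G7}. Their union is {N1, N2, N3, N4, N5, N6, N7, N8, N9, N10, N11, N12}, which is all 12 racks.
No 4 of the 7 PDUs cover everything (all 35 combinations miss at least one rack), so 5 is optimal.

5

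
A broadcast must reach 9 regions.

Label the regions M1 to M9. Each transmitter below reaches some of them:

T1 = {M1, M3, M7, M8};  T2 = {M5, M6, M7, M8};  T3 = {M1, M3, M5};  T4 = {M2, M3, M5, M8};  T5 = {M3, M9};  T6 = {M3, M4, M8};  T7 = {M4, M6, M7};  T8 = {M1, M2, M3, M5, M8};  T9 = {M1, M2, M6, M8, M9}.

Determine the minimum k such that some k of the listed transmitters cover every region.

3

T3 and T7 and T9 together: T3 ∪ T7 ∪ T9 = {M1, M2, M3, M4, M5, M6, M7, M8, M9} — every region is covered.
No 2 of the 9 transmitters cover everything (all 36 combinations miss at least one region), so 3 is optimal.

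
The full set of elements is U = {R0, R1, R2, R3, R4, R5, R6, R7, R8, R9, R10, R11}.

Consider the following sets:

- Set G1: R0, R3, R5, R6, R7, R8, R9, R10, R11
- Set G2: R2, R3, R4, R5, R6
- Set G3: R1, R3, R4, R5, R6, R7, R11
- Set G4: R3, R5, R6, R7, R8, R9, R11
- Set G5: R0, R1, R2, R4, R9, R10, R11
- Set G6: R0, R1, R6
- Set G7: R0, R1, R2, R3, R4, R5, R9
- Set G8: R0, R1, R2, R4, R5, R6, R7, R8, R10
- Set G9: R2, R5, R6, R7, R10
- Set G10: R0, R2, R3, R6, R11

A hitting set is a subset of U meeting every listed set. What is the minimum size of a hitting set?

2

H = {R0, R5} meets every set (each contains at least one member of H), and |H| = 2.
No single element lies in every set, so at least 2 are needed and 2 is optimal.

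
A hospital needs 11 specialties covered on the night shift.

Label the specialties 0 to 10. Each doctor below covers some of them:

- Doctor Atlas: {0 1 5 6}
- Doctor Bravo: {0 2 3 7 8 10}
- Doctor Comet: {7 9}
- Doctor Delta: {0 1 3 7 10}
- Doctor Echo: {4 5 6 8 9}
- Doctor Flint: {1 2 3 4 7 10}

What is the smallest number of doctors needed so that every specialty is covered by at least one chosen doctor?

Bravo and Echo and Flint together: Bravo ∪ Echo ∪ Flint = {0, 1, 2, 3, 4, 5, 6, 7, 8, 9, 10} — every specialty is covered.
No 2 of the 6 doctors cover everything (all 15 combinations miss at least one specialty), so 3 is optimal.

3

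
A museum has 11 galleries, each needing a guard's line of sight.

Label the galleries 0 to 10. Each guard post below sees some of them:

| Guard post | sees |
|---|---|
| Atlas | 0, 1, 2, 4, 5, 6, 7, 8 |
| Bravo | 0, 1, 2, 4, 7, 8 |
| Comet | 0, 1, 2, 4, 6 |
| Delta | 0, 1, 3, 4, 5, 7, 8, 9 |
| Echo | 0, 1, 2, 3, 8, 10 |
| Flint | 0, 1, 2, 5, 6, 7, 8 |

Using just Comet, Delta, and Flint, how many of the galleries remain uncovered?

Union of Comet, Delta, Flint = {0, 1, 2, 3, 4, 5, 6, 7, 8, 9}.
Not covered: 10 — 1 gallery.

1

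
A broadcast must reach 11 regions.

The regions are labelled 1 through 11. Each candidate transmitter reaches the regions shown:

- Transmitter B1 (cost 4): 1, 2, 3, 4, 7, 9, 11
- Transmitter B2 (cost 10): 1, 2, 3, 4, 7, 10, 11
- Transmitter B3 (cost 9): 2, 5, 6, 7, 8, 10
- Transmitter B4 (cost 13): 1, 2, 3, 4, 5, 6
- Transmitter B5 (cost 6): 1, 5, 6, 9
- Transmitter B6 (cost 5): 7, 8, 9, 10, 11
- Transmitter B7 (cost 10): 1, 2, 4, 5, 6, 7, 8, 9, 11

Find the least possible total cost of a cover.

13

B1, B3 together cover every region (B1 ∪ B3 = {1, 2, 3, 4, 5, 6, 7, 8, 9, 10, 11}); total cost 4 + 9 = 13.
No covering selection has total cost below 13.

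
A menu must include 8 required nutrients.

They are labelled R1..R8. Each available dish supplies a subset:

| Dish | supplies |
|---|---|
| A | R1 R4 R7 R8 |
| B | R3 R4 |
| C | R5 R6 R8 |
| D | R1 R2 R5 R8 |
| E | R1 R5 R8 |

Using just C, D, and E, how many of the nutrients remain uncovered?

Union of C, D, E = {R1, R2, R5, R6, R8}.
Not covered: R3, R4, R7 — 3 nutrients.

3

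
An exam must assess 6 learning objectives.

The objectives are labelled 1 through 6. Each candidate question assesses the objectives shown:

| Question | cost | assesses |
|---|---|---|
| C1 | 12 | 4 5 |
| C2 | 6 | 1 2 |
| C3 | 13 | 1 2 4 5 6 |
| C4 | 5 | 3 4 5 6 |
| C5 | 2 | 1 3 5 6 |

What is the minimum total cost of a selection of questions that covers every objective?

C2, C4 together cover every objective (C2 ∪ C4 = {1, 2, 3, 4, 5, 6}); total cost 6 + 5 = 11.
The greedy pick C5, C4, C2 costs 13; no covering selection beats 11.

11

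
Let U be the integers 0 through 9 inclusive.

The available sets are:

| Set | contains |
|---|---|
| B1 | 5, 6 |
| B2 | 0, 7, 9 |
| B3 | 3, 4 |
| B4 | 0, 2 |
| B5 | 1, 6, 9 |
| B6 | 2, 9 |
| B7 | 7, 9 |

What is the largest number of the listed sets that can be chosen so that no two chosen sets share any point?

B1, B3, B4, B7 are pairwise disjoint (B1={5,6}; B3={3,4}; B4={0,2}; B7={7,9}).
Every remaining set overlaps one of these, and no 5 of the listed sets are pairwise disjoint, so 4 is the maximum.

4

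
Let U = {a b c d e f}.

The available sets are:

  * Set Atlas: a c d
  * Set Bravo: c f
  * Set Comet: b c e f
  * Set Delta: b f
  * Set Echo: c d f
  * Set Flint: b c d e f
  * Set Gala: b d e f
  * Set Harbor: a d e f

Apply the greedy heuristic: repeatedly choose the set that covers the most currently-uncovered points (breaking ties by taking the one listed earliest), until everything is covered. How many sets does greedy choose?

Greedy: pick Flint (covers 5 new) → pick Atlas (covers 1 new). Total picks: 2.

2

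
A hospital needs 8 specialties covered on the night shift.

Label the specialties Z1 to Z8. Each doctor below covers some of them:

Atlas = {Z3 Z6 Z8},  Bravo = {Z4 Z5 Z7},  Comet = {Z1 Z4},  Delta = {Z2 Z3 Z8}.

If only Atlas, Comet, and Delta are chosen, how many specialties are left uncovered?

Union of Atlas, Comet, Delta = {Z1, Z2, Z3, Z4, Z6, Z8}.
Not covered: Z5, Z7 — 2 specialties.

2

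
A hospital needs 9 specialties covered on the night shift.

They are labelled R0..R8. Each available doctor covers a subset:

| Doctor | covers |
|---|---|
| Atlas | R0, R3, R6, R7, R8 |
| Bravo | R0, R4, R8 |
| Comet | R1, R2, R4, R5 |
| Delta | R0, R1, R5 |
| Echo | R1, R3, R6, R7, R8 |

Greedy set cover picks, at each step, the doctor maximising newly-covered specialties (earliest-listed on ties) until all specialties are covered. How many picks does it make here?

Greedy: pick Atlas (covers 5 new) → pick Comet (covers 4 new). Total picks: 2.

2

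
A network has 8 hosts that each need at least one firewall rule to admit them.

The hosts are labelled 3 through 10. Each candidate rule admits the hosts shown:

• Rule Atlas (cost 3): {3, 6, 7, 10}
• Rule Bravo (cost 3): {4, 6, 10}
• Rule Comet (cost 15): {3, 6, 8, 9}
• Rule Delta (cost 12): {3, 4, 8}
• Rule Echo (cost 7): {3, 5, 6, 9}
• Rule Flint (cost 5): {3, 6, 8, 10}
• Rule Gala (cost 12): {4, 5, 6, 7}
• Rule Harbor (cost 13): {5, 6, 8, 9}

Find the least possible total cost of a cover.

Atlas, Bravo, Echo, Flint together cover every host (Atlas ∪ Bravo ∪ Echo ∪ Flint = {3, 4, 5, 6, 7, 8, 9, 10}); total cost 3 + 3 + 7 + 5 = 18.
No covering selection has total cost below 18.

18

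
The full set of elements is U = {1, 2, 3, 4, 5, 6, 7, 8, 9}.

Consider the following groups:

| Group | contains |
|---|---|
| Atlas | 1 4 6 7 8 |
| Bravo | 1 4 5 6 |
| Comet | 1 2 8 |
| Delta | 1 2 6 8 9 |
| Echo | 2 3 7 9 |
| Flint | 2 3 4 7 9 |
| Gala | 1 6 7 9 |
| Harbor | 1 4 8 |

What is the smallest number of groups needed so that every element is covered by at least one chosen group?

3

Bravo, Delta, and Flint cover everything between them: the union {1, 2, 3, 4, 5, 6, 7, 8, 9} is all of U.
Only Bravo contains 5, so Bravo is forced; the remaining 5 elements need at least 2 more groups (each remaining group adds at most 4) — so at least 3 groups are needed, and 3 is optimal.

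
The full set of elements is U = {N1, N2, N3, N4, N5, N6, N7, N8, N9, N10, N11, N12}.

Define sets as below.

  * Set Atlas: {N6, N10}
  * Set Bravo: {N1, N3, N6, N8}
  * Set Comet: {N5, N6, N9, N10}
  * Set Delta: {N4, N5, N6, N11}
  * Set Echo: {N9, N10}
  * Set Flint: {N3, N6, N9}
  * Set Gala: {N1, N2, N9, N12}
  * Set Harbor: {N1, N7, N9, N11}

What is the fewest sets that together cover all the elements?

5

Bravo and Delta and Echo and Gala and Harbor together: Bravo ∪ Delta ∪ Echo ∪ Gala ∪ Harbor = {N1, N2, N3, N4, N5, N6, N7, N8, N9, N10, N11, N12} — every element is covered.
No 4 of the 8 sets cover everything (all 70 combinations miss at least one element), so 5 is optimal.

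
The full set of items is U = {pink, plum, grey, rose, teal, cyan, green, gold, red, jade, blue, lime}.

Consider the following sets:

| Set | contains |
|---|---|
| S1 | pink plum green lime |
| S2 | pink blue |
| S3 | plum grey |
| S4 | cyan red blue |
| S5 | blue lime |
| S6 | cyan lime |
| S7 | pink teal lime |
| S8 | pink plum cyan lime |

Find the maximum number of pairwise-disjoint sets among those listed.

S3, S4, S7 are pairwise disjoint (S3={plum,grey}; S4={cyan,red,blue}; S7={pink,teal,lime}).
Every remaining set overlaps one of these, and no 4 of the listed sets are pairwise disjoint, so 3 is the maximum.

3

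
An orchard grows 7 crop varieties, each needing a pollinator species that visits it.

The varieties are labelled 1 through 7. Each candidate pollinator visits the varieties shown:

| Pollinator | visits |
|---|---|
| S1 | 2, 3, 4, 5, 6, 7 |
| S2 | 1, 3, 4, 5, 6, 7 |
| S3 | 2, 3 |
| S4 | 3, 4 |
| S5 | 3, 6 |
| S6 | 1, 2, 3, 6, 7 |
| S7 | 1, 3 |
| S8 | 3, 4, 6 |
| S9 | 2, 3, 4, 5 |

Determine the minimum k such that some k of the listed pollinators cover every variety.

2

Take {S2, S9}. Their union is {1, 2, 3, 4, 5, 6, 7}, which is all 7 varieties.
No single pollinator has all 7 varieties (the largest, S1, has 6), so 2 is optimal.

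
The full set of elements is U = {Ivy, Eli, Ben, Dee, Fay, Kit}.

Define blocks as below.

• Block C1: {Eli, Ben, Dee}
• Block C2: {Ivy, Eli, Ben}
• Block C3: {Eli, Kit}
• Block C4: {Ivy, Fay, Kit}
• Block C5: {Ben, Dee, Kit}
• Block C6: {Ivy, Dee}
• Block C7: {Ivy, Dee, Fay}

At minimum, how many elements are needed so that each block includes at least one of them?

3

H = {Ivy, Ben, Kit} meets every block (each contains at least one member of H), and |H| = 3.
No choice of 2 elements meets every block, so 3 is the minimum.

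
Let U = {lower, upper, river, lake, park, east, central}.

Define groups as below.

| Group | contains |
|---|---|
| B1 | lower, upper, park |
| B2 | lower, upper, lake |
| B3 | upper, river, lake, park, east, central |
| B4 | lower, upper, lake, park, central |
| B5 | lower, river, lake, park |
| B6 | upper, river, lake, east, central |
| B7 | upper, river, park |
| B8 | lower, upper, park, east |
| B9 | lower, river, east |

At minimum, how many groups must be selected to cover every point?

2

B3 and B9 cover everything between them: the union {lower, upper, river, lake, park, east, central} is all of U.
No single group has all 7 points (the largest, B3, has 6), so 2 is optimal.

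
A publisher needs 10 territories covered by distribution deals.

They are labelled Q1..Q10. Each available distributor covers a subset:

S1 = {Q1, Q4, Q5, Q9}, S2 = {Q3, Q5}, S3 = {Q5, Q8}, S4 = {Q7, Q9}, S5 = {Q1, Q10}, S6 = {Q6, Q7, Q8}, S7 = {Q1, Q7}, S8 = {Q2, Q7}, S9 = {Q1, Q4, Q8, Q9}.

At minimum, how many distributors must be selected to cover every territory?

5

S2 and S5 and S6 and S8 and S9 together: S2 ∪ S5 ∪ S6 ∪ S8 ∪ S9 = {Q1, Q2, Q3, Q4, Q5, Q6, Q7, Q8, Q9, Q10} — every territory is covered.
No 4 of the 9 distributors cover everything (all 126 combinations miss at least one territory), so 5 is optimal.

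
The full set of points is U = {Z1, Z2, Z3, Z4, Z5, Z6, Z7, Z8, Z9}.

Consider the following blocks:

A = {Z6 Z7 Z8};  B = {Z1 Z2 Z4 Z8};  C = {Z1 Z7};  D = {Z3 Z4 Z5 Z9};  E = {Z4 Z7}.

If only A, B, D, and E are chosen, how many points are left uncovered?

Union of A, B, D, E = {Z1, Z2, Z3, Z4, Z5, Z6, Z7, Z8, Z9} — that's every point, so 0 are uncovered.

0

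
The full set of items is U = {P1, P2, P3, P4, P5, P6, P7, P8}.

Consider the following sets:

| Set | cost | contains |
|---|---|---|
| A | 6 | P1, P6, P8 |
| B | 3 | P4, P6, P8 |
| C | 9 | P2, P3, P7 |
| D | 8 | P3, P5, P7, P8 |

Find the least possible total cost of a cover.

A, B, C, D together cover every item (A ∪ B ∪ C ∪ D = {P1, P2, P3, P4, P5, P6, P7, P8}); total cost 6 + 3 + 9 + 8 = 26.
No covering selection has total cost below 26.

26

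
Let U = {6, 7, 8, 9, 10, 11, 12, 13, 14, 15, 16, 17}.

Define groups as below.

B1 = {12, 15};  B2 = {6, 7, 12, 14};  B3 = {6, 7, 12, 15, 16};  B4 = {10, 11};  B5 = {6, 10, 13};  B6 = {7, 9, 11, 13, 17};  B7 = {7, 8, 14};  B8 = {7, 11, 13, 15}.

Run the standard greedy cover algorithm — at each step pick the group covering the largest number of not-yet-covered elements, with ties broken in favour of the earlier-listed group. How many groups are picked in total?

4

Greedy: pick B3 (covers 5 new) → pick B6 (covers 4 new) → pick B7 (covers 2 new) → pick B4 (covers 1 new). Total picks: 4.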